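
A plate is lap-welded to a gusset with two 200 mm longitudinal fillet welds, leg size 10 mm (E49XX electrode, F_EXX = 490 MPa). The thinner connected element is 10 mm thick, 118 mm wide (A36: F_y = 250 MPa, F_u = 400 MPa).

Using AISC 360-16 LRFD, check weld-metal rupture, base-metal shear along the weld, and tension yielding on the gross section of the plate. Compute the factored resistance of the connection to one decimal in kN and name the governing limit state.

Weld metal: throat = 0.707×10 = 7.07 mm, L = 2×200 = 400 mm. φR_n = 0.75 × 0.6 × 490 × 7.07 × 400 = 623.6 kN.
Base metal shear (10 mm plate): yield φR_n = 1.0×0.6×250×10×400 = 600.0 kN; rupture φR_n = 0.75×0.6×400×10×400 = 720.0 kN; take 600.0 kN (yield).
Tension yield (gross): A_g = 118×10 = 1180 mm². φR_n = 0.90 × 250 × 1180 = 265.5 kN.
Governing: min(623.6, 600.0, 265.5) = 265.5 kN → gross-section yield.

265.5 kN (gross-section yield governs)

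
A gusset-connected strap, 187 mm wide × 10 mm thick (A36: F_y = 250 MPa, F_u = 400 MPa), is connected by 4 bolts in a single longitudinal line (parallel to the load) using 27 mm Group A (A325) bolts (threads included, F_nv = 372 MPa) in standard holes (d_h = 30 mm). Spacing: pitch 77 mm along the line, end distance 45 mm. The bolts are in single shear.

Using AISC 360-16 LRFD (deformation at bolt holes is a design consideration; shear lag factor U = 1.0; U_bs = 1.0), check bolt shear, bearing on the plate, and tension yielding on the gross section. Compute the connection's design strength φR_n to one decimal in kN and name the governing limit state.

420.8 kN (gross-section yield governs)

Bolt shear: A_b = π(27)²/4 = 572.56 mm². φR_n = 0.75 × 372 × 572.56 × 4 × 1 = 639.0 kN.
Bearing (10 mm plate, F_u = 400 MPa): end bolts L_c = 45 − 30/2 = 30, R_n = min(1.2×30×10×400, 2.4×27×10×400) = 144 kN/bolt; interior L_c = 77 − 30 = 47, R_n = 225.6 kN/bolt. φR_n = 0.75 × (1×144 + 3×225.6) = 615.6 kN.
Tension yield (gross): A_g = 187×10 = 1870 mm². φR_n = 0.90 × 250 × 1870 = 420.8 kN.
Governing: min(639.0, 615.6, 420.8) = 420.8 kN → gross-section yield.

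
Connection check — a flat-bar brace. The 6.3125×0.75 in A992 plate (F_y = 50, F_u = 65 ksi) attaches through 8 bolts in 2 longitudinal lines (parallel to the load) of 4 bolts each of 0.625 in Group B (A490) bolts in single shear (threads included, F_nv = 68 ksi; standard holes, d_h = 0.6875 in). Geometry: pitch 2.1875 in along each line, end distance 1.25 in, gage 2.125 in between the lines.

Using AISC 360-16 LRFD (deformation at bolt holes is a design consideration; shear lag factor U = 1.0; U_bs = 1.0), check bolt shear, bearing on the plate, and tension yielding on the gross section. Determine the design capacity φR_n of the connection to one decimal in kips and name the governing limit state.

Bolt shear: A_b = π(0.625)²/4 = 0.3068 in². φR_n = 0.75 × 68 × 0.3068 × 8 × 1 = 125.2 kips.
Bearing (0.75 in plate, F_u = 65 ksi): end bolts L_c = 1.25 − 0.6875/2 = 0.90625, R_n = min(1.2×0.90625×0.75×65, 2.4×0.625×0.75×65) = 53.016 kips/bolt; interior L_c = 2.1875 − 0.6875 = 1.5, R_n = 73.125 kips/bolt. φR_n = 0.75 × (2×53.016 + 6×73.125) = 408.6 kips.
Tension yield (gross): A_g = 6.3125×0.75 = 4.7344 in². φR_n = 0.90 × 50 × 4.7344 = 213.0 kips.
Governing: min(125.2, 408.6, 213.0) = 125.2 kips → bolt shear.

125.2 kips (bolt shear governs)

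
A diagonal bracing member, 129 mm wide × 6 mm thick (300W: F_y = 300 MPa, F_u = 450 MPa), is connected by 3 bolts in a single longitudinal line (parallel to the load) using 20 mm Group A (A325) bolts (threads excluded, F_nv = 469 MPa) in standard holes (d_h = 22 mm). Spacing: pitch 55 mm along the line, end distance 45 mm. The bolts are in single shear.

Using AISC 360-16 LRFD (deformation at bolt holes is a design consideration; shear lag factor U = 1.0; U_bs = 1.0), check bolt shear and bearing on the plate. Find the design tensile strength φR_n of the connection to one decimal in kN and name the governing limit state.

243.0 kN (bearing governs)

Bolt shear: A_b = π(20)²/4 = 314.16 mm². φR_n = 0.75 × 469 × 314.16 × 3 × 1 = 331.5 kN.
Bearing (6 mm plate, F_u = 450 MPa): end bolts L_c = 45 − 22/2 = 34, R_n = min(1.2×34×6×450, 2.4×20×6×450) = 110.16 kN/bolt; interior L_c = 55 − 22 = 33, R_n = 106.92 kN/bolt. φR_n = 0.75 × (1×110.16 + 2×106.92) = 243.0 kN.
Governing: min(331.5, 243.0) = 243.0 kN → bearing.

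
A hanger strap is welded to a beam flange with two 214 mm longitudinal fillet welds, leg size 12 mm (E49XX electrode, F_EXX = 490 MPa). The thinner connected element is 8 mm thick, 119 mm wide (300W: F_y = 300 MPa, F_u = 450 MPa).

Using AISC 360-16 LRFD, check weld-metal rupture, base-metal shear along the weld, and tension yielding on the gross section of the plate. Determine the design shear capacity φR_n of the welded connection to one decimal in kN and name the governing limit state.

257.0 kN (gross-section yield governs)

Weld metal: throat = 0.707×12 = 8.484 mm, L = 2×214 = 428 mm. φR_n = 0.75 × 0.6 × 490 × 8.484 × 428 = 800.7 kN.
Base metal shear (8 mm plate): yield φR_n = 1.0×0.6×300×8×428 = 616.3 kN; rupture φR_n = 0.75×0.6×450×8×428 = 693.4 kN; take 616.3 kN (yield).
Tension yield (gross): A_g = 119×8 = 952 mm². φR_n = 0.90 × 300 × 952 = 257.0 kN.
Governing: min(800.7, 616.3, 257.0) = 257.0 kN → gross-section yield.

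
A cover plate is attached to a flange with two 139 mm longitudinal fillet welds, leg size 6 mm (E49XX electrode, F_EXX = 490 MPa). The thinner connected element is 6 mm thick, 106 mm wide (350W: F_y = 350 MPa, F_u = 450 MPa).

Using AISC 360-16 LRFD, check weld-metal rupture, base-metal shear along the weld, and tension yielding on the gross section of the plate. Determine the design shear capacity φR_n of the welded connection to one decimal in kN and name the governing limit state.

Weld metal: throat = 0.707×6 = 4.242 mm, L = 2×139 = 278 mm. φR_n = 0.75 × 0.6 × 490 × 4.242 × 278 = 260.0 kN.
Base metal shear (6 mm plate): yield φR_n = 1.0×0.6×350×6×278 = 350.3 kN; rupture φR_n = 0.75×0.6×450×6×278 = 337.8 kN; take 337.8 kN (rupture).
Tension yield (gross): A_g = 106×6 = 636 mm². φR_n = 0.90 × 350 × 636 = 200.3 kN.
Governing: min(260.0, 337.8, 200.3) = 200.3 kN → gross-section yield.

200.3 kN (gross-section yield governs)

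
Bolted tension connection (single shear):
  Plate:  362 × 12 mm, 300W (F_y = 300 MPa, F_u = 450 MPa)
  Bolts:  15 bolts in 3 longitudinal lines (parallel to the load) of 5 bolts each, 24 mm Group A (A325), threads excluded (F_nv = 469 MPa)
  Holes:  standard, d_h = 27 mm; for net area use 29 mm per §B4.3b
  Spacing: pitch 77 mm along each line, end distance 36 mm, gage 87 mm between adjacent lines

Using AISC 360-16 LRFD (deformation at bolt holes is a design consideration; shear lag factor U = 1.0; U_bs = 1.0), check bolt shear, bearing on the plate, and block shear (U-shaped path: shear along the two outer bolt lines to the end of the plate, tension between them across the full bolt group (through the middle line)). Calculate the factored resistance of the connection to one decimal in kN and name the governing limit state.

Bolt shear: A_b = π(24)²/4 = 452.39 mm². φR_n = 0.75 × 469 × 452.39 × 15 × 1 = 2386.9 kN.
Bearing (12 mm plate, F_u = 450 MPa): end bolts L_c = 36 − 27/2 = 22.5, R_n = min(1.2×22.5×12×450, 2.4×24×12×450) = 145.8 kN/bolt; interior L_c = 77 − 27 = 50, R_n = 311.04 kN/bolt. φR_n = 0.75 × (3×145.8 + 12×311.04) = 3127.4 kN.
Block shear: shear path 2×[36+4×77] = 2×344 mm, A_gv = 8256, A_nv = 2×(344 − 4.5×29)×12 = 5124 mm²; tension across gage: (174 − 2×29)×12 = 1392 mm². R_n = min(0.6×450×5124, 0.6×300×8256) + 1.0×450×1392 = min(1383.5, 1486.1) + 626.4 = 2009.9 kN. φR_n = 0.75 × 2009.9 = 1507.4 kN.
Governing: min(2386.9, 3127.4, 1507.4) = 1507.4 kN → block shear.

1507.4 kN (block shear governs)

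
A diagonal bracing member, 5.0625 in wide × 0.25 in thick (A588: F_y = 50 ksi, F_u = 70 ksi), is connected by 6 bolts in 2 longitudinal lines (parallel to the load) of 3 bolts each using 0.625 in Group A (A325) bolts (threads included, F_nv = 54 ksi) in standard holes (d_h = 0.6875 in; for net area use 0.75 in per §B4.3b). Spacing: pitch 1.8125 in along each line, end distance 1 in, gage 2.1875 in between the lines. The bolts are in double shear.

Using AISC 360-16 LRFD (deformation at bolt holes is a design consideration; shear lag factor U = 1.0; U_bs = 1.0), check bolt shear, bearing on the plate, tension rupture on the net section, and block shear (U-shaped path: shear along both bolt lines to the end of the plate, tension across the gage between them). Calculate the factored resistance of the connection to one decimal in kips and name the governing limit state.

Bolt shear: A_b = π(0.625)²/4 = 0.3068 in². φR_n = 0.75 × 54 × 0.3068 × 6 × 2 = 149.1 kips.
Bearing (0.25 in plate, F_u = 70 ksi): end bolts L_c = 1 − 0.6875/2 = 0.65625, R_n = min(1.2×0.65625×0.25×70, 2.4×0.625×0.25×70) = 13.781 kips/bolt; interior L_c = 1.8125 − 0.6875 = 1.125, R_n = 23.625 kips/bolt. φR_n = 0.75 × (2×13.781 + 4×23.625) = 91.5 kips.
Tension rupture (net): A_n = (5.0625 − 2×0.75)×0.25 = 0.89063 in² (U = 1.0, A_e = A_n). φR_n = 0.75 × 70 × 0.89063 = 46.8 kips.
Block shear: shear path 2×[1+2×1.8125] = 2×4.625 in, A_gv = 2.3125, A_nv = 2×(4.625 − 2.5×0.75)×0.25 = 1.375 in²; tension across gage: (2.1875 − 1×0.75)×0.25 = 0.35938 in². R_n = min(0.6×70×1.375, 0.6×50×2.3125) + 1.0×70×0.35938 = min(57.75, 69.375) + 25.157 = 82.907 kips. φR_n = 0.75 × 82.907 = 62.2 kips.
Governing: min(149.1, 91.5, 46.8, 62.2) = 46.8 kips → net-section rupture.

46.8 kips (net-section rupture governs)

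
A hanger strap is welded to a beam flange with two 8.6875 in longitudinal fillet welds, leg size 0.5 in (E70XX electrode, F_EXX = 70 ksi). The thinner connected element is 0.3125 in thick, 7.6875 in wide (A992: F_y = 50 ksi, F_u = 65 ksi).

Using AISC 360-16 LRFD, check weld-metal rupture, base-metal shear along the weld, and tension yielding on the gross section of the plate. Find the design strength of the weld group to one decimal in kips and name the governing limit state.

Weld metal: throat = 0.707×0.5 = 0.3535 in, L = 2×8.6875 = 17.375 in. φR_n = 0.75 × 0.6 × 70 × 0.3535 × 17.375 = 193.5 kips.
Base metal shear (0.3125 in plate): yield φR_n = 1.0×0.6×50×0.3125×17.375 = 162.9 kips; rupture φR_n = 0.75×0.6×65×0.3125×17.375 = 158.8 kips; take 158.8 kips (rupture).
Tension yield (gross): A_g = 7.6875×0.3125 = 2.4023 in². φR_n = 0.90 × 50 × 2.4023 = 108.1 kips.
Governing: min(193.5, 158.8, 108.1) = 108.1 kips → gross-section yield.

108.1 kips (gross-section yield governs)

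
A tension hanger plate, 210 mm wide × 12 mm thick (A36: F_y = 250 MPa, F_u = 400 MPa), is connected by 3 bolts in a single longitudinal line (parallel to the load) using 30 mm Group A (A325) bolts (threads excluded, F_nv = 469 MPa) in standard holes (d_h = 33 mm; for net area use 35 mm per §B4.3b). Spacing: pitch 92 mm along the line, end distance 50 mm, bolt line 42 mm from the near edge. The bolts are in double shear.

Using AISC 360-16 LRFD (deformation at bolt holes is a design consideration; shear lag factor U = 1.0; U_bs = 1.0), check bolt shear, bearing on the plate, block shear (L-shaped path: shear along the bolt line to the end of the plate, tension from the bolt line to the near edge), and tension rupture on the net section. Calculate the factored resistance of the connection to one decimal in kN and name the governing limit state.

Bolt shear: A_b = π(30)²/4 = 706.86 mm². φR_n = 0.75 × 469 × 706.86 × 3 × 2 = 1491.8 kN.
Bearing (12 mm plate, F_u = 400 MPa): end bolts L_c = 50 − 33/2 = 33.5, R_n = min(1.2×33.5×12×400, 2.4×30×12×400) = 192.96 kN/bolt; interior L_c = 92 − 33 = 59, R_n = 339.84 kN/bolt. φR_n = 0.75 × (1×192.96 + 2×339.84) = 654.5 kN.
Block shear: shear path 1×[50+2×92] = 1×234 mm, A_gv = 2808, A_nv = 1×(234 − 2.5×35)×12 = 1758 mm²; tension to near edge: (42 − 0.5×35)×12 = 294 mm². R_n = min(0.6×400×1758, 0.6×250×2808) + 1.0×400×294 = min(421.92, 421.2) + 117.6 = 538.8 kN. φR_n = 0.75 × 538.8 = 404.1 kN.
Tension rupture (net): A_n = (210 − 1×35)×12 = 2100 mm² (U = 1.0, A_e = A_n). φR_n = 0.75 × 400 × 2100 = 630.0 kN.
Governing: min(1491.8, 654.5, 404.1, 630.0) = 404.1 kN → block shear.

404.1 kN (block shear governs)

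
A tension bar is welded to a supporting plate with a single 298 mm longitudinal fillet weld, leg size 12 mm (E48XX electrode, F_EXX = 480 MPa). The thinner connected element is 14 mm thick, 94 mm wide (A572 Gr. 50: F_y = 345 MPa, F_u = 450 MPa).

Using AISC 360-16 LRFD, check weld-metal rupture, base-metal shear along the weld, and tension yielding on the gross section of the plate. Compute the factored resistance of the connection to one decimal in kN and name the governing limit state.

Weld metal: throat = 0.707×12 = 8.484 mm, L = 298 mm. φR_n = 0.75 × 0.6 × 480 × 8.484 × 298 = 546.1 kN.
Base metal shear (14 mm plate): yield φR_n = 1.0×0.6×345×14×298 = 863.6 kN; rupture φR_n = 0.75×0.6×450×14×298 = 844.8 kN; take 844.8 kN (rupture).
Tension yield (gross): A_g = 94×14 = 1316 mm². φR_n = 0.90 × 345 × 1316 = 408.6 kN.
Governing: min(546.1, 844.8, 408.6) = 408.6 kN → gross-section yield.

408.6 kN (gross-section yield governs)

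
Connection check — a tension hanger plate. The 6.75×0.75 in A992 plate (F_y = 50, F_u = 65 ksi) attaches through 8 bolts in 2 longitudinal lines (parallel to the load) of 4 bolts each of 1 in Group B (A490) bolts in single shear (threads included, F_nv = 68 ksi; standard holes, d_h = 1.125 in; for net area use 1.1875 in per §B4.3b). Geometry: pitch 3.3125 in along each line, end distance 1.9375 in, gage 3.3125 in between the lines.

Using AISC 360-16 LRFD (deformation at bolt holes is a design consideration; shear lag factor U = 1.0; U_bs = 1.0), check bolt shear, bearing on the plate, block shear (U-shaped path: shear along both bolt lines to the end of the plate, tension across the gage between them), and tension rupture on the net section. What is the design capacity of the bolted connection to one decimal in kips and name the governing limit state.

160.0 kips (net-section rupture governs)

Bolt shear: A_b = π(1)²/4 = 0.7854 in². φR_n = 0.75 × 68 × 0.7854 × 8 × 1 = 320.4 kips.
Bearing (0.75 in plate, F_u = 65 ksi): end bolts L_c = 1.9375 − 1.125/2 = 1.375, R_n = min(1.2×1.375×0.75×65, 2.4×1×0.75×65) = 80.438 kips/bolt; interior L_c = 3.3125 − 1.125 = 2.1875, R_n = 117 kips/bolt. φR_n = 0.75 × (2×80.438 + 6×117) = 647.2 kips.
Block shear: shear path 2×[1.9375+3×3.3125] = 2×11.875 in, A_gv = 17.813, A_nv = 2×(11.875 − 3.5×1.1875)×0.75 = 11.578 in²; tension across gage: (3.3125 − 1×1.1875)×0.75 = 1.5938 in². R_n = min(0.6×65×11.578, 0.6×50×17.813) + 1.0×65×1.5938 = min(451.54, 534.39) + 103.6 = 555.14 kips. φR_n = 0.75 × 555.14 = 416.4 kips.
Tension rupture (net): A_n = (6.75 − 2×1.1875)×0.75 = 3.2813 in² (U = 1.0, A_e = A_n). φR_n = 0.75 × 65 × 3.2813 = 160.0 kips.
Governing: min(320.4, 647.2, 416.4, 160.0) = 160.0 kips → net-section rupture.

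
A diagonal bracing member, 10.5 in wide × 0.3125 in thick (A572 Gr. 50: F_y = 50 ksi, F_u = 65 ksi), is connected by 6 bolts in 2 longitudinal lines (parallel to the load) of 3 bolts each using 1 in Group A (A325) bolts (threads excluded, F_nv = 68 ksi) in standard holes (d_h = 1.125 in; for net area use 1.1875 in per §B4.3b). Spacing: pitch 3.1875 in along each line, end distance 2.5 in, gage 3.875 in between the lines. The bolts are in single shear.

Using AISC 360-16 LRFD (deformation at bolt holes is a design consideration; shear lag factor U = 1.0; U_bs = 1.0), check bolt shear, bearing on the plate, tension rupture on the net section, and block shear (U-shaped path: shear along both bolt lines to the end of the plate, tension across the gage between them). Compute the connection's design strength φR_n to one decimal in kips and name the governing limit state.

Bolt shear: A_b = π(1)²/4 = 0.7854 in². φR_n = 0.75 × 68 × 0.7854 × 6 × 1 = 240.3 kips.
Bearing (0.3125 in plate, F_u = 65 ksi): end bolts L_c = 2.5 − 1.125/2 = 1.9375, R_n = min(1.2×1.9375×0.3125×65, 2.4×1×0.3125×65) = 47.227 kips/bolt; interior L_c = 3.1875 − 1.125 = 2.0625, R_n = 48.75 kips/bolt. φR_n = 0.75 × (2×47.227 + 4×48.75) = 217.1 kips.
Tension rupture (net): A_n = (10.5 − 2×1.1875)×0.3125 = 2.5391 in² (U = 1.0, A_e = A_n). φR_n = 0.75 × 65 × 2.5391 = 123.8 kips.
Block shear: shear path 2×[2.5+2×3.1875] = 2×8.875 in, A_gv = 5.5469, A_nv = 2×(8.875 − 2.5×1.1875)×0.3125 = 3.6914 in²; tension across gage: (3.875 − 1×1.1875)×0.3125 = 0.83984 in². R_n = min(0.6×65×3.6914, 0.6×50×5.5469) + 1.0×65×0.83984 = min(143.96, 166.41) + 54.59 = 198.55 kips. φR_n = 0.75 × 198.55 = 148.9 kips.
Governing: min(240.3, 217.1, 123.8, 148.9) = 123.8 kips → net-section rupture.

123.8 kips (net-section rupture governs)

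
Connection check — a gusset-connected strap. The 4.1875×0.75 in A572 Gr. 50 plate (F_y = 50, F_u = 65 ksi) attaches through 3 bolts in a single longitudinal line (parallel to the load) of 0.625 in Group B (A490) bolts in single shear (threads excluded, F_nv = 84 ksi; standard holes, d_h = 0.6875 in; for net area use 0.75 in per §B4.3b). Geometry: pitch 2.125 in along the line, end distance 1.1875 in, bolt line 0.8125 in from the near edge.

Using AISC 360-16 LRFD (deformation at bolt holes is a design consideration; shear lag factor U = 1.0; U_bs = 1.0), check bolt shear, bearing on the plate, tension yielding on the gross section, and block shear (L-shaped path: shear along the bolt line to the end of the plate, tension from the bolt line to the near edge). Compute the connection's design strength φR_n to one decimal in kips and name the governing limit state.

Bolt shear: A_b = π(0.625)²/4 = 0.3068 in². φR_n = 0.75 × 84 × 0.3068 × 3 × 1 = 58.0 kips.
Bearing (0.75 in plate, F_u = 65 ksi): end bolts L_c = 1.1875 − 0.6875/2 = 0.84375, R_n = min(1.2×0.84375×0.75×65, 2.4×0.625×0.75×65) = 49.359 kips/bolt; interior L_c = 2.125 − 0.6875 = 1.4375, R_n = 73.125 kips/bolt. φR_n = 0.75 × (1×49.359 + 2×73.125) = 146.7 kips.
Tension yield (gross): A_g = 4.1875×0.75 = 3.1406 in². φR_n = 0.90 × 50 × 3.1406 = 141.3 kips.
Block shear: shear path 1×[1.1875+2×2.125] = 1×5.4375 in, A_gv = 4.0781, A_nv = 1×(5.4375 − 2.5×0.75)×0.75 = 2.6719 in²; tension to near edge: (0.8125 − 0.5×0.75)×0.75 = 0.32813 in². R_n = min(0.6×65×2.6719, 0.6×50×4.0781) + 1.0×65×0.32813 = min(104.2, 122.34) + 21.328 = 125.53 kips. φR_n = 0.75 × 125.53 = 94.1 kips.
Governing: min(58.0, 146.7, 141.3, 94.1) = 58.0 kips → bolt shear.

58.0 kips (bolt shear governs)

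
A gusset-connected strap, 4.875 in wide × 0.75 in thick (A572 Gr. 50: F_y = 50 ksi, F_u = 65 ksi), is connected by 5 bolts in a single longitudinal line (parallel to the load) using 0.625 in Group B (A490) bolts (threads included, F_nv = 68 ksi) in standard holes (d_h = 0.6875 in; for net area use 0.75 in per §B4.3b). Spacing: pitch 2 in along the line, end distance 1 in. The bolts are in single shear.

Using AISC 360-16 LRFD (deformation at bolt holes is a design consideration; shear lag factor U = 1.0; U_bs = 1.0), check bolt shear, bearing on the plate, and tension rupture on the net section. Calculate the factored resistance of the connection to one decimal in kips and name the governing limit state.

Bolt shear: A_b = π(0.625)²/4 = 0.3068 in². φR_n = 0.75 × 68 × 0.3068 × 5 × 1 = 78.2 kips.
Bearing (0.75 in plate, F_u = 65 ksi): end bolts L_c = 1 − 0.6875/2 = 0.65625, R_n = min(1.2×0.65625×0.75×65, 2.4×0.625×0.75×65) = 38.391 kips/bolt; interior L_c = 2 − 0.6875 = 1.3125, R_n = 73.125 kips/bolt. φR_n = 0.75 × (1×38.391 + 4×73.125) = 248.2 kips.
Tension rupture (net): A_n = (4.875 − 1×0.75)×0.75 = 3.0938 in² (U = 1.0, A_e = A_n). φR_n = 0.75 × 65 × 3.0938 = 150.8 kips.
Governing: min(78.2, 248.2, 150.8) = 78.2 kips → bolt shear.

78.2 kips (bolt shear governs)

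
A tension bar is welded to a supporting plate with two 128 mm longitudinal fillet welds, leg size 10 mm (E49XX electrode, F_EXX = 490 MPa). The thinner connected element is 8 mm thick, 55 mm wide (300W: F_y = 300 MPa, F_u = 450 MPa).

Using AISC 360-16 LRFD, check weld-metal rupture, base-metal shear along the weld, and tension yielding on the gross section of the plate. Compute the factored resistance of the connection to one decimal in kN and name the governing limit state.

Weld metal: throat = 0.707×10 = 7.07 mm, L = 2×128 = 256 mm. φR_n = 0.75 × 0.6 × 490 × 7.07 × 256 = 399.1 kN.
Base metal shear (8 mm plate): yield φR_n = 1.0×0.6×300×8×256 = 368.6 kN; rupture φR_n = 0.75×0.6×450×8×256 = 414.7 kN; take 368.6 kN (yield).
Tension yield (gross): A_g = 55×8 = 440 mm². φR_n = 0.90 × 300 × 440 = 118.8 kN.
Governing: min(399.1, 368.6, 118.8) = 118.8 kN → gross-section yield.

118.8 kN (gross-section yield governs)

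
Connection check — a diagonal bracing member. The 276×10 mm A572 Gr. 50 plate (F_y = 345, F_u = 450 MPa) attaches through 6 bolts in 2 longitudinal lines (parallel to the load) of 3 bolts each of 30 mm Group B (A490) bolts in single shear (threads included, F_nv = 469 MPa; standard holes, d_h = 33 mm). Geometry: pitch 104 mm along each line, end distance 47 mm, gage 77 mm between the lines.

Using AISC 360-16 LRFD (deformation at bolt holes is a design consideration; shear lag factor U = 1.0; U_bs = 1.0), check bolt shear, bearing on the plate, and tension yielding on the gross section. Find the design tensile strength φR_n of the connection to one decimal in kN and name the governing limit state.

857.0 kN (gross-section yield governs)

Bolt shear: A_b = π(30)²/4 = 706.86 mm². φR_n = 0.75 × 469 × 706.86 × 6 × 1 = 1491.8 kN.
Bearing (10 mm plate, F_u = 450 MPa): end bolts L_c = 47 − 33/2 = 30.5, R_n = min(1.2×30.5×10×450, 2.4×30×10×450) = 164.7 kN/bolt; interior L_c = 104 − 33 = 71, R_n = 324 kN/bolt. φR_n = 0.75 × (2×164.7 + 4×324) = 1219.1 kN.
Tension yield (gross): A_g = 276×10 = 2760 mm². φR_n = 0.90 × 345 × 2760 = 857.0 kN.
Governing: min(1491.8, 1219.1, 857.0) = 857.0 kN → gross-section yield.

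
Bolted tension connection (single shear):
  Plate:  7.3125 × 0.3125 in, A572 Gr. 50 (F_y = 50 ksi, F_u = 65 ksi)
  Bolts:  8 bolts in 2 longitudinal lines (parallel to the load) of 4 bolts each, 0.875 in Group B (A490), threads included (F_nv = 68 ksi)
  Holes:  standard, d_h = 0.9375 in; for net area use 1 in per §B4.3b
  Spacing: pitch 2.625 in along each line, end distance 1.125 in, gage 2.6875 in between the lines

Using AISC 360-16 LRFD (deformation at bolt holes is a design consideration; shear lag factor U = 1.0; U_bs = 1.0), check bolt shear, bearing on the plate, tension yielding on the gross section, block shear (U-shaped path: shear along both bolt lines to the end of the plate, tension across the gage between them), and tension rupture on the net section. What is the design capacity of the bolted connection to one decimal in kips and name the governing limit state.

Bolt shear: A_b = π(0.875)²/4 = 0.60132 in². φR_n = 0.75 × 68 × 0.60132 × 8 × 1 = 245.3 kips.
Bearing (0.3125 in plate, F_u = 65 ksi): end bolts L_c = 1.125 − 0.9375/2 = 0.65625, R_n = min(1.2×0.65625×0.3125×65, 2.4×0.875×0.3125×65) = 15.996 kips/bolt; interior L_c = 2.625 − 0.9375 = 1.6875, R_n = 41.133 kips/bolt. φR_n = 0.75 × (2×15.996 + 6×41.133) = 209.1 kips.
Tension yield (gross): A_g = 7.3125×0.3125 = 2.2852 in². φR_n = 0.90 × 50 × 2.2852 = 102.8 kips.
Block shear: shear path 2×[1.125+3×2.625] = 2×9 in, A_gv = 5.625, A_nv = 2×(9 − 3.5×1)×0.3125 = 3.4375 in²; tension across gage: (2.6875 − 1×1)×0.3125 = 0.52734 in². R_n = min(0.6×65×3.4375, 0.6×50×5.625) + 1.0×65×0.52734 = min(134.06, 168.75) + 34.277 = 168.34 kips. φR_n = 0.75 × 168.34 = 126.3 kips.
Tension rupture (net): A_n = (7.3125 − 2×1)×0.3125 = 1.6602 in² (U = 1.0, A_e = A_n). φR_n = 0.75 × 65 × 1.6602 = 80.9 kips.
Governing: min(245.3, 209.1, 102.8, 126.3, 80.9) = 80.9 kips → net-section rupture.

80.9 kips (net-section rupture governs)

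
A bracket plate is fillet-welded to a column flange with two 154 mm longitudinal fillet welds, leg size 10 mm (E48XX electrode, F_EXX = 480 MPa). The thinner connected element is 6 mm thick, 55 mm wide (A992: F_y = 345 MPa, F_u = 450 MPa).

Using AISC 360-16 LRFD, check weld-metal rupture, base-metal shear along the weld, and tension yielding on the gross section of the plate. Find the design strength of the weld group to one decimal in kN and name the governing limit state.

102.5 kN (gross-section yield governs)

Weld metal: throat = 0.707×10 = 7.07 mm, L = 2×154 = 308 mm. φR_n = 0.75 × 0.6 × 480 × 7.07 × 308 = 470.4 kN.
Base metal shear (6 mm plate): yield φR_n = 1.0×0.6×345×6×308 = 382.5 kN; rupture φR_n = 0.75×0.6×450×6×308 = 374.2 kN; take 374.2 kN (rupture).
Tension yield (gross): A_g = 55×6 = 330 mm². φR_n = 0.90 × 345 × 330 = 102.5 kN.
Governing: min(470.4, 374.2, 102.5) = 102.5 kN → gross-section yield.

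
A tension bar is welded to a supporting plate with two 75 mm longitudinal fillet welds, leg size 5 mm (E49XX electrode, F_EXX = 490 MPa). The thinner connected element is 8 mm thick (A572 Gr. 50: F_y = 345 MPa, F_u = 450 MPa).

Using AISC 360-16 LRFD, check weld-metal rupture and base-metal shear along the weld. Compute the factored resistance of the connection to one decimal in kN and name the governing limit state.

116.9 kN (weld metal governs)

Weld metal: throat = 0.707×5 = 3.535 mm, L = 2×75 = 150 mm. φR_n = 0.75 × 0.6 × 490 × 3.535 × 150 = 116.9 kN.
Base metal shear (8 mm plate): yield φR_n = 1.0×0.6×345×8×150 = 248.4 kN; rupture φR_n = 0.75×0.6×450×8×150 = 243.0 kN; take 243.0 kN (rupture).
Governing: min(116.9, 243.0) = 116.9 kN → weld metal.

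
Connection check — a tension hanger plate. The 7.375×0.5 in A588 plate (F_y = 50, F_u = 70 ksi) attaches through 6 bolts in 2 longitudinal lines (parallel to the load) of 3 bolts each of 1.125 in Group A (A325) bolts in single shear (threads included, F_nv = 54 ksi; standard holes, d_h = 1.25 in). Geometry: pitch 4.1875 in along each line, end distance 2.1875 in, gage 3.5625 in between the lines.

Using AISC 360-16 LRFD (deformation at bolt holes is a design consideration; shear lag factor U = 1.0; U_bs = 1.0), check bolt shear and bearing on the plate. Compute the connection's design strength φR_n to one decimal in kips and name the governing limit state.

Bolt shear: A_b = π(1.125)²/4 = 0.99402 in². φR_n = 0.75 × 54 × 0.99402 × 6 × 1 = 241.5 kips.
Bearing (0.5 in plate, F_u = 70 ksi): end bolts L_c = 2.1875 − 1.25/2 = 1.5625, R_n = min(1.2×1.5625×0.5×70, 2.4×1.125×0.5×70) = 65.625 kips/bolt; interior L_c = 4.1875 − 1.25 = 2.9375, R_n = 94.5 kips/bolt. φR_n = 0.75 × (2×65.625 + 4×94.5) = 381.9 kips.
Governing: min(241.5, 381.9) = 241.5 kips → bolt shear.

241.5 kips (bolt shear governs)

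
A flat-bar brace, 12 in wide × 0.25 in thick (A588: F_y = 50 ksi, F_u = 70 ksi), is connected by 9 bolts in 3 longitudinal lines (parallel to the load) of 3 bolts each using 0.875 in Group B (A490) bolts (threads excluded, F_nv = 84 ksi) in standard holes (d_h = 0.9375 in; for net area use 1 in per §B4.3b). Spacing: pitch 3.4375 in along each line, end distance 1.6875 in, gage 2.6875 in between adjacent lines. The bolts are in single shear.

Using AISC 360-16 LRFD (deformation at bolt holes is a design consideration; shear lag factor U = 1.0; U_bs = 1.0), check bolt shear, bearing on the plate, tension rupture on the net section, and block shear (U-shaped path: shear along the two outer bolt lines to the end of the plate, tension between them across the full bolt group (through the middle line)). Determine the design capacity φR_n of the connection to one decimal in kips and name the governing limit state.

Bolt shear: A_b = π(0.875)²/4 = 0.60132 in². φR_n = 0.75 × 84 × 0.60132 × 9 × 1 = 340.9 kips.
Bearing (0.25 in plate, F_u = 70 ksi): end bolts L_c = 1.6875 − 0.9375/2 = 1.21875, R_n = min(1.2×1.21875×0.25×70, 2.4×0.875×0.25×70) = 25.594 kips/bolt; interior L_c = 3.4375 − 0.9375 = 2.5, R_n = 36.75 kips/bolt. φR_n = 0.75 × (3×25.594 + 6×36.75) = 223.0 kips.
Tension rupture (net): A_n = (12 − 3×1)×0.25 = 2.25 in² (U = 1.0, A_e = A_n). φR_n = 0.75 × 70 × 2.25 = 118.1 kips.
Block shear: shear path 2×[1.6875+2×3.4375] = 2×8.5625 in, A_gv = 4.2813, A_nv = 2×(8.5625 − 2.5×1)×0.25 = 3.0313 in²; tension across gage: (5.375 − 2×1)×0.25 = 0.84375 in². R_n = min(0.6×70×3.0313, 0.6×50×4.2813) + 1.0×70×0.84375 = min(127.31, 128.44) + 59.063 = 186.37 kips. φR_n = 0.75 × 186.37 = 139.8 kips.
Governing: min(340.9, 223.0, 118.1, 139.8) = 118.1 kips → net-section rupture.

118.1 kips (net-section rupture governs)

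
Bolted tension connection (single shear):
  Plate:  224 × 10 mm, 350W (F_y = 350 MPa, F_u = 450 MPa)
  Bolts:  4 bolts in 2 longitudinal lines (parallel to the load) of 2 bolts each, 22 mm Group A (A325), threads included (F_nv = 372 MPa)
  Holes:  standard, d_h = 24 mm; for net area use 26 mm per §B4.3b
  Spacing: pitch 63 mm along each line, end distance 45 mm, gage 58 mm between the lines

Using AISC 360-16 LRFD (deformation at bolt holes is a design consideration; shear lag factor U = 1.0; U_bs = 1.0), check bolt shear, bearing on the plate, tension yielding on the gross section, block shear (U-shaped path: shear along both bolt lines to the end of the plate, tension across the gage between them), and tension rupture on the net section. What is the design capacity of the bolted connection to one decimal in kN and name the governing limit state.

387.5 kN (block shear governs)

Bolt shear: A_b = π(22)²/4 = 380.13 mm². φR_n = 0.75 × 372 × 380.13 × 4 × 1 = 424.2 kN.
Bearing (10 mm plate, F_u = 450 MPa): end bolts L_c = 45 − 24/2 = 33, R_n = min(1.2×33×10×450, 2.4×22×10×450) = 178.2 kN/bolt; interior L_c = 63 − 24 = 39, R_n = 210.6 kN/bolt. φR_n = 0.75 × (2×178.2 + 2×210.6) = 583.2 kN.
Tension yield (gross): A_g = 224×10 = 2240 mm². φR_n = 0.90 × 350 × 2240 = 705.6 kN.
Block shear: shear path 2×[45+1×63] = 2×108 mm, A_gv = 2160, A_nv = 2×(108 − 1.5×26)×10 = 1380 mm²; tension across gage: (58 − 1×26)×10 = 320 mm². R_n = min(0.6×450×1380, 0.6×350×2160) + 1.0×450×320 = min(372.6, 453.6) + 144 = 516.6 kN. φR_n = 0.75 × 516.6 = 387.5 kN.
Tension rupture (net): A_n = (224 − 2×26)×10 = 1720 mm² (U = 1.0, A_e = A_n). φR_n = 0.75 × 450 × 1720 = 580.5 kN.
Governing: min(424.2, 583.2, 705.6, 387.5, 580.5) = 387.5 kN → block shear.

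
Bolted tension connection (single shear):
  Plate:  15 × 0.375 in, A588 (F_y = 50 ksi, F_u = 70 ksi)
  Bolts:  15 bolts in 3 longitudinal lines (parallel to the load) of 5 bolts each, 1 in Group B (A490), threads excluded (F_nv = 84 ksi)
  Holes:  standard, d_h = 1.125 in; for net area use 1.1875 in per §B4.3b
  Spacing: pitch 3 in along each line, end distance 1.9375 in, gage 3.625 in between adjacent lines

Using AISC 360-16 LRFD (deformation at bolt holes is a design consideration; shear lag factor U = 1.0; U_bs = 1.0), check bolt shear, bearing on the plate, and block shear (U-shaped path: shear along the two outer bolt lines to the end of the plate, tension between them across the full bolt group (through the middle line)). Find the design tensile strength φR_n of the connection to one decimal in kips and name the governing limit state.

Bolt shear: A_b = π(1)²/4 = 0.7854 in². φR_n = 0.75 × 84 × 0.7854 × 15 × 1 = 742.2 kips.
Bearing (0.375 in plate, F_u = 70 ksi): end bolts L_c = 1.9375 − 1.125/2 = 1.375, R_n = min(1.2×1.375×0.375×70, 2.4×1×0.375×70) = 43.313 kips/bolt; interior L_c = 3 − 1.125 = 1.875, R_n = 59.063 kips/bolt. φR_n = 0.75 × (3×43.313 + 12×59.063) = 629.0 kips.
Block shear: shear path 2×[1.9375+4×3] = 2×13.9375 in, A_gv = 10.453, A_nv = 2×(13.9375 − 4.5×1.1875)×0.375 = 6.4453 in²; tension across gage: (7.25 − 2×1.1875)×0.375 = 1.8281 in². R_n = min(0.6×70×6.4453, 0.6×50×10.453) + 1.0×70×1.8281 = min(270.7, 313.59) + 127.97 = 398.67 kips. φR_n = 0.75 × 398.67 = 299.0 kips.
Governing: min(742.2, 629.0, 299.0) = 299.0 kips → block shear.

299.0 kips (block shear governs)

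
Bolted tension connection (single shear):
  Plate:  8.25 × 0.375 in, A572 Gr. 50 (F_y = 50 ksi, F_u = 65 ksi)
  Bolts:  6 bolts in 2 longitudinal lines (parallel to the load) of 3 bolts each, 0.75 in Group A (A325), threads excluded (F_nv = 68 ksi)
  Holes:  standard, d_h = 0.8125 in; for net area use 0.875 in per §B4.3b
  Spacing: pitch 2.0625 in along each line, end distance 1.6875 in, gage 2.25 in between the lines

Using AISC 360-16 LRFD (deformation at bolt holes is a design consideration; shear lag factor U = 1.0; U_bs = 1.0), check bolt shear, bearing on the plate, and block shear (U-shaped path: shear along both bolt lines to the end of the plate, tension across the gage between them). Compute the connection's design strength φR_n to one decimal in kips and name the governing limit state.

Bolt shear: A_b = π(0.75)²/4 = 0.44179 in². φR_n = 0.75 × 68 × 0.44179 × 6 × 1 = 135.2 kips.
Bearing (0.375 in plate, F_u = 65 ksi): end bolts L_c = 1.6875 − 0.8125/2 = 1.28125, R_n = min(1.2×1.28125×0.375×65, 2.4×0.75×0.375×65) = 37.477 kips/bolt; interior L_c = 2.0625 − 0.8125 = 1.25, R_n = 36.563 kips/bolt. φR_n = 0.75 × (2×37.477 + 4×36.563) = 165.9 kips.
Block shear: shear path 2×[1.6875+2×2.0625] = 2×5.8125 in, A_gv = 4.3594, A_nv = 2×(5.8125 − 2.5×0.875)×0.375 = 2.7188 in²; tension across gage: (2.25 − 1×0.875)×0.375 = 0.51563 in². R_n = min(0.6×65×2.7188, 0.6×50×4.3594) + 1.0×65×0.51563 = min(106.03, 130.78) + 33.516 = 139.55 kips. φR_n = 0.75 × 139.55 = 104.7 kips.
Governing: min(135.2, 165.9, 104.7) = 104.7 kips → block shear.

104.7 kips (block shear governs)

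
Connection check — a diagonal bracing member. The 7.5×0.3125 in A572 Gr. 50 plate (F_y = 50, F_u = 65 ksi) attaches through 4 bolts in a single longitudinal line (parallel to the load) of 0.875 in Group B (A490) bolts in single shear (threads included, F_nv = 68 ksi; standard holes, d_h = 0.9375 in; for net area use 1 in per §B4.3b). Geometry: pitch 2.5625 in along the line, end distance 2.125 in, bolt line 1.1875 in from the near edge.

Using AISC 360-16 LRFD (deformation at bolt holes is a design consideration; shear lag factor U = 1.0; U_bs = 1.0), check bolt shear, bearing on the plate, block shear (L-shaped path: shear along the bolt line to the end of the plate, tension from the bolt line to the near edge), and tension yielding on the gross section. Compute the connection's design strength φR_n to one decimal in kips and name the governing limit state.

Bolt shear: A_b = π(0.875)²/4 = 0.60132 in². φR_n = 0.75 × 68 × 0.60132 × 4 × 1 = 122.7 kips.
Bearing (0.3125 in plate, F_u = 65 ksi): end bolts L_c = 2.125 − 0.9375/2 = 1.65625, R_n = min(1.2×1.65625×0.3125×65, 2.4×0.875×0.3125×65) = 40.371 kips/bolt; interior L_c = 2.5625 − 0.9375 = 1.625, R_n = 39.609 kips/bolt. φR_n = 0.75 × (1×40.371 + 3×39.609) = 119.4 kips.
Block shear: shear path 1×[2.125+3×2.5625] = 1×9.8125 in, A_gv = 3.0664, A_nv = 1×(9.8125 − 3.5×1)×0.3125 = 1.9727 in²; tension to near edge: (1.1875 − 0.5×1)×0.3125 = 0.21484 in². R_n = min(0.6×65×1.9727, 0.6×50×3.0664) + 1.0×65×0.21484 = min(76.935, 91.992) + 13.965 = 90.9 kips. φR_n = 0.75 × 90.9 = 68.2 kips.
Tension yield (gross): A_g = 7.5×0.3125 = 2.3438 in². φR_n = 0.90 × 50 × 2.3438 = 105.5 kips.
Governing: min(122.7, 119.4, 68.2, 105.5) = 68.2 kips → block shear.

68.2 kips (block shear governs)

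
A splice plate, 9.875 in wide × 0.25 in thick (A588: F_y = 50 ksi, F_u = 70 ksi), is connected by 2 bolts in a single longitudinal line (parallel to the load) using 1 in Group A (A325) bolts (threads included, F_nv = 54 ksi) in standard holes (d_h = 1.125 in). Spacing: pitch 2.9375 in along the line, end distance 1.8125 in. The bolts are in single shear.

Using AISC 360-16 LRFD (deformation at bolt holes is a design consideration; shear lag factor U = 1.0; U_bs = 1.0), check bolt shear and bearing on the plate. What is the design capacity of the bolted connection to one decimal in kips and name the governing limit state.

48.2 kips (bearing governs)

Bolt shear: A_b = π(1)²/4 = 0.7854 in². φR_n = 0.75 × 54 × 0.7854 × 2 × 1 = 63.6 kips.
Bearing (0.25 in plate, F_u = 70 ksi): end bolts L_c = 1.8125 − 1.125/2 = 1.25, R_n = min(1.2×1.25×0.25×70, 2.4×1×0.25×70) = 26.25 kips/bolt; interior L_c = 2.9375 − 1.125 = 1.8125, R_n = 38.063 kips/bolt. φR_n = 0.75 × (1×26.25 + 1×38.063) = 48.2 kips.
Governing: min(63.6, 48.2) = 48.2 kips → bearing.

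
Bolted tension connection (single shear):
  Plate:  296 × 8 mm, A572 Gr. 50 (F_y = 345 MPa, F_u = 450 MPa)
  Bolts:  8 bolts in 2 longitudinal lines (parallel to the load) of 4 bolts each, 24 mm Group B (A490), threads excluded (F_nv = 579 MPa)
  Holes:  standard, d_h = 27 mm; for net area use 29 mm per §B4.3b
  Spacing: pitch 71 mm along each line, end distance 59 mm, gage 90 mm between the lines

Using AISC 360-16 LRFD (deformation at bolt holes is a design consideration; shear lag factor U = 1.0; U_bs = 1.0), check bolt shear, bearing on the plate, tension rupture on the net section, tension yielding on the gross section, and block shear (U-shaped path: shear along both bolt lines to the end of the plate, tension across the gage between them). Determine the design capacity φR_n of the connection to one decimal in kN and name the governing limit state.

642.6 kN (net-section rupture governs)

Bolt shear: A_b = π(24)²/4 = 452.39 mm². φR_n = 0.75 × 579 × 452.39 × 8 × 1 = 1571.6 kN.
Bearing (8 mm plate, F_u = 450 MPa): end bolts L_c = 59 − 27/2 = 45.5, R_n = min(1.2×45.5×8×450, 2.4×24×8×450) = 196.56 kN/bolt; interior L_c = 71 − 27 = 44, R_n = 190.08 kN/bolt. φR_n = 0.75 × (2×196.56 + 6×190.08) = 1150.2 kN.
Tension rupture (net): A_n = (296 − 2×29)×8 = 1904 mm² (U = 1.0, A_e = A_n). φR_n = 0.75 × 450 × 1904 = 642.6 kN.
Tension yield (gross): A_g = 296×8 = 2368 mm². φR_n = 0.90 × 345 × 2368 = 735.3 kN.
Block shear: shear path 2×[59+3×71] = 2×272 mm, A_gv = 4352, A_nv = 2×(272 − 3.5×29)×8 = 2728 mm²; tension across gage: (90 − 1×29)×8 = 488 mm². R_n = min(0.6×450×2728, 0.6×345×4352) + 1.0×450×488 = min(736.56, 900.86) + 219.6 = 956.16 kN. φR_n = 0.75 × 956.16 = 717.1 kN.
Governing: min(1571.6, 1150.2, 642.6, 735.3, 717.1) = 642.6 kN → net-section rupture.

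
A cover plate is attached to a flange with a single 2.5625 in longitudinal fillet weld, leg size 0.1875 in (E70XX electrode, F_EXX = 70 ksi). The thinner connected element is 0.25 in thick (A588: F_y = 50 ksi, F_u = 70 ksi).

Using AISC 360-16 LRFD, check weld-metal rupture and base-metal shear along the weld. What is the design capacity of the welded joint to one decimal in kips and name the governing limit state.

10.7 kips (weld metal governs)

Weld metal: throat = 0.707×0.1875 = 0.13256 in, L = 2.5625 in. φR_n = 0.75 × 0.6 × 70 × 0.13256 × 2.5625 = 10.7 kips.
Base metal shear (0.25 in plate): yield φR_n = 1.0×0.6×50×0.25×2.5625 = 19.2 kips; rupture φR_n = 0.75×0.6×70×0.25×2.5625 = 20.2 kips; take 19.2 kips (yield).
Governing: min(10.7, 19.2) = 10.7 kips → weld metal.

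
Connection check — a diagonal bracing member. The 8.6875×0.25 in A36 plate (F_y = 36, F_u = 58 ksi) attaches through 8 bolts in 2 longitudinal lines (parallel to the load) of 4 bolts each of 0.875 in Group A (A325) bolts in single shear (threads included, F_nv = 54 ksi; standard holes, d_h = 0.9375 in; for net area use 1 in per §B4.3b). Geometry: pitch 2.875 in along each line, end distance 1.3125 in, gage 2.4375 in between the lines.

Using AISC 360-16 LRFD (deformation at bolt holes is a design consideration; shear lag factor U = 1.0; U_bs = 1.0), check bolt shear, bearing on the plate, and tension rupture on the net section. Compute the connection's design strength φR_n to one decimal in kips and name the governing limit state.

72.7 kips (net-section rupture governs)

Bolt shear: A_b = π(0.875)²/4 = 0.60132 in². φR_n = 0.75 × 54 × 0.60132 × 8 × 1 = 194.8 kips.
Bearing (0.25 in plate, F_u = 58 ksi): end bolts L_c = 1.3125 − 0.9375/2 = 0.84375, R_n = min(1.2×0.84375×0.25×58, 2.4×0.875×0.25×58) = 14.681 kips/bolt; interior L_c = 2.875 − 0.9375 = 1.9375, R_n = 30.45 kips/bolt. φR_n = 0.75 × (2×14.681 + 6×30.45) = 159.0 kips.
Tension rupture (net): A_n = (8.6875 − 2×1)×0.25 = 1.6719 in² (U = 1.0, A_e = A_n). φR_n = 0.75 × 58 × 1.6719 = 72.7 kips.
Governing: min(194.8, 159.0, 72.7) = 72.7 kips → net-section rupture.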